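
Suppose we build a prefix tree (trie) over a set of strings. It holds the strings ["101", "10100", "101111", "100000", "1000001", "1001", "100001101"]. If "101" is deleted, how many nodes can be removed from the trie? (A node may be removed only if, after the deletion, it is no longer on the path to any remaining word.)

0

A node on "101"'s path can go only if nothing else ends at it or branches off below it.
Every node on "101" is still needed (e.g. by "10100"), so nothing is freed.
Nodes removed: 0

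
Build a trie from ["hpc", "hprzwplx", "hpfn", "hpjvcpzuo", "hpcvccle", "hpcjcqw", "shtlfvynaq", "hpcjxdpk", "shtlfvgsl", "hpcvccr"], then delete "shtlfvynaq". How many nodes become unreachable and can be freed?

4

Walk "shtlfvynaq" from the leaf back toward the root, removing each node that no remaining word uses.
The suffix "ynaq" (4 nodes) is used only by "shtlfvynaq"; the node for "shtlfv" still has the child "g", so pruning stops there.
Nodes removed: 4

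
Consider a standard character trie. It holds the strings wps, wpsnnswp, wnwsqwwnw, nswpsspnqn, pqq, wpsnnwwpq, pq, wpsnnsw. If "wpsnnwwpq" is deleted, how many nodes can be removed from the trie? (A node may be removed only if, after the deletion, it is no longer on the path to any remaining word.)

4

Walk "wpsnnwwpq" from the leaf back toward the root, removing each node that no remaining word uses.
The suffix "wwpq" (4 nodes) is used only by "wpsnnwwpq"; the node for "wpsnn" still has the child "s", so pruning stops there.
Nodes removed: 4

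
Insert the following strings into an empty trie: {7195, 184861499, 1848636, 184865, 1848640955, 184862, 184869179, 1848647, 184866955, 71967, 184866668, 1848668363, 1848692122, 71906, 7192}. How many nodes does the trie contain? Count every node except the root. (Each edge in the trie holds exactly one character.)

47

For each word, the new-node count is its length minus the longest prefix already in the trie:
  "7195" → 4 new (7, 1, 9, 5)
  "184861499" → 9 new (1, 8, 4, 8, 6, 1, 4, 9, 9)
  "1848636" → prefix "18486" already present; 2 new (3, 6)
  "184865" → prefix "18486" already present; 1 new (5)
  "1848640955" → prefix "18486" already present; 5 new (4, 0, 9, 5, 5)
  "184862" → prefix "18486" already present; 1 new (2)
  "184869179" → prefix "18486" already present; 4 new (9, 1, 7, 9)
  "1848647" → prefix "184864" already present; 1 new (7)
  "184866955" → prefix "18486" already present; 4 new (6, 9, 5, 5)
  "71967" → prefix "719" already present; 2 new (6, 7)
  "184866668" → prefix "184866" already present; 3 new (6, 6, 8)
  "1848668363" → prefix "184866" already present; 4 new (8, 3, 6, 3)
  "1848692122" → prefix "184869" already present; 4 new (2, 1, 2, 2)
  "71906" → prefix "719" already present; 2 new (0, 6)
  "7192" → prefix "719" already present; 1 new (2)
Total nodes = 4 + 9 + 2 + 1 + 5 + 1 + 4 + 1 + 4 + 2 + 3 + 4 + 4 + 2 + 1 = 47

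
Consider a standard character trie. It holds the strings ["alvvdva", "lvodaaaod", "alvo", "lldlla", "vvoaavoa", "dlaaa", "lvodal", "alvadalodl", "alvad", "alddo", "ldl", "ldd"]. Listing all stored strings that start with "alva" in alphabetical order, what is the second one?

Filter for "alva…" and sort: "alvad", "alvadalodl"
Position 2: alvadalodl

alvadalodl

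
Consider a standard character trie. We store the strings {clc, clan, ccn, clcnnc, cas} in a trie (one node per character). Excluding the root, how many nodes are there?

12

Count nodes per top-level branch (shared prefixes stored once):
  'c'-branch (cas, ccn, clan, clc, clcnnc): 12 nodes
Sum: 12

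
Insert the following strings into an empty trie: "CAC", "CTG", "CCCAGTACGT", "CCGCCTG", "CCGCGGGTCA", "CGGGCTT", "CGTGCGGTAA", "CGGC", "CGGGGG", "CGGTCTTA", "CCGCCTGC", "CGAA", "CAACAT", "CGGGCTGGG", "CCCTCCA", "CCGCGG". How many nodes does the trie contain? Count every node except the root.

61

For each word, the new-node count is its length minus the longest prefix already in the trie:
  "CAC" → 3 new (C, A, C)
  "CTG" → prefix "C" already present; 2 new (T, G)
  "CCCAGTACGT" → prefix "C" already present; 9 new (C, C, A, G, T, A, C, G, T)
  "CCGCCTG" → prefix "CC" already present; 5 new (G, C, C, T, G)
  "CCGCGGGTCA" → prefix "CCGC" already present; 6 new (G, G, G, T, C, A)
  "CGGGCTT" → prefix "C" already present; 6 new (G, G, G, C, T, T)
  "CGTGCGGTAA" → prefix "CG" already present; 8 new (T, G, C, G, G, T, A, A)
  "CGGC" → prefix "CGG" already present; 1 new (C)
  "CGGGGG" → prefix "CGGG" already present; 2 new (G, G)
  "CGGTCTTA" → prefix "CGG" already present; 5 new (T, C, T, T, A)
  "CCGCCTGC" → prefix "CCGCCTG" already present; 1 new (C)
  "CGAA" → prefix "CG" already present; 2 new (A, A)
  "CAACAT" → prefix "CA" already present; 4 new (A, C, A, T)
  "CGGGCTGGG" → prefix "CGGGCT" already present; 3 new (G, G, G)
  "CCCTCCA" → prefix "CCC" already present; 4 new (T, C, C, A)
  "CCGCGG" → prefix "CCGCGG" already present; 0 new (none)
Total nodes = 3 + 2 + 9 + 5 + 6 + 6 + 8 + 1 + 2 + 5 + 1 + 2 + 4 + 3 + 4 + 0 = 61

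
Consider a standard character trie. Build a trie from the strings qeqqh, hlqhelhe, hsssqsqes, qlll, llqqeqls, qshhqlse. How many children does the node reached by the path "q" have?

Follow the path "q" to its node, then look at its outgoing edges.
Distinct next characters after "q": e, l, s.
That node has 3 child edges.

3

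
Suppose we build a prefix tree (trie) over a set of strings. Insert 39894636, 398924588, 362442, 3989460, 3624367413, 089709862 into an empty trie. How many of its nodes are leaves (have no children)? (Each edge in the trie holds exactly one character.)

Leaves are exactly the stored words that no other stored word extends.
Those words: "089709862", "3624367413", "362442", "398924588", "3989460", "39894636"
Leaf count: 6

6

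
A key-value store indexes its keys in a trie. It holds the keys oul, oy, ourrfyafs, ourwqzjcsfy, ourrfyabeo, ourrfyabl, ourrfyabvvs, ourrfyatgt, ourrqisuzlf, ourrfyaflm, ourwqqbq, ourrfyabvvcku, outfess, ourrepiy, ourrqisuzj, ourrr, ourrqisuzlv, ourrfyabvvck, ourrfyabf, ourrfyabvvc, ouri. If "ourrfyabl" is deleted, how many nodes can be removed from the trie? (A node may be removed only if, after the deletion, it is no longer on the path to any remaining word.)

1

After clearing the end-marker at "ourrfyabl", prune upward until reaching a node still needed by another word.
The suffix "l" (1 node) is used only by "ourrfyabl"; the node for "ourrfyab" still has the child "e", so pruning stops there.
Nodes removed: 1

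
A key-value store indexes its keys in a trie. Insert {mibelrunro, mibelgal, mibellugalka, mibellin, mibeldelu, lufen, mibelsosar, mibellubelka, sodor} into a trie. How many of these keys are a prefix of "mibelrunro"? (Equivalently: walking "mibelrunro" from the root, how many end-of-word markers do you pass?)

Walk "mibelrunro" from the root; an end-of-word marker is hit whenever a stored word is a prefix of "mibelrunro".
Prefixes of the query that are stored words: "mibelrunro"
Count: 1

1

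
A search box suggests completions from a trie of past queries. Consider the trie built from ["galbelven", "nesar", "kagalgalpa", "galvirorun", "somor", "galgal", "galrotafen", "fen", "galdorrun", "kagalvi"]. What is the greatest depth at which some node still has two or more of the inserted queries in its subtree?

5

Equivalently: take the maximum, over all pairs, of their longest common prefix length.
e.g. "kagalgalpa" and "kagalvi" share the prefix "kagal" of length 5; no pair shares a longer one.
Longest shared-prefix length: 5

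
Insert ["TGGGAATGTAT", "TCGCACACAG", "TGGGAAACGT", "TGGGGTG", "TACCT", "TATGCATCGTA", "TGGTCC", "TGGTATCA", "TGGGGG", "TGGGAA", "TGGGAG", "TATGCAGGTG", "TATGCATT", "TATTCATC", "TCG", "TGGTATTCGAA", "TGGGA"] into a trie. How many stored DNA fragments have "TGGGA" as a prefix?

5

Traverse to the node for "TGGGA", then collect every word in that subtree.
Words under "TGGGA": TGGGA, TGGGAA, TGGGAAACGT, TGGGAATGTAT, TGGGAG
Count: 5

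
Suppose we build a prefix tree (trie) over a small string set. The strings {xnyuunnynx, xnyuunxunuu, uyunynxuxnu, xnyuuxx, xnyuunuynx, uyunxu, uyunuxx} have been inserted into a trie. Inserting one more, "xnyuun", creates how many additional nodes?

"xnyuun" is already a full path in the trie; only an end-marker is added.
No new nodes are needed: 0.

0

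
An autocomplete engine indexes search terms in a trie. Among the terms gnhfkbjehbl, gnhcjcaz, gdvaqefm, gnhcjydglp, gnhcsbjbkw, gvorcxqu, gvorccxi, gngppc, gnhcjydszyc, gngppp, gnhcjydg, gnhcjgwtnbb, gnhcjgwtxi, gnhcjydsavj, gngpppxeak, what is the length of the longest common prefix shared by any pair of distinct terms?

8

The deepest shared node is where two words last agree before diverging.
"gnhcjgwtnbb" and "gnhcjgwtxi" agree on "gnhcjgwt" (8 characters) before diverging; nothing deeper is shared.
Longest shared-prefix length: 8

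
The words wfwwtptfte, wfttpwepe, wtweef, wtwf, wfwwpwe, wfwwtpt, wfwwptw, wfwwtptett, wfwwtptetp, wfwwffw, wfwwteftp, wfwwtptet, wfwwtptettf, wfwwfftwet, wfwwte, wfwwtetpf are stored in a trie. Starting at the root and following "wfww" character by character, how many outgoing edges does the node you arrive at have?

3

The children of the "wfww" node are the distinct next characters among strings starting with "wfww".
Characters that immediately follow "wfww" among the stored strings: {f, p, t}.
That node has 3 child edges.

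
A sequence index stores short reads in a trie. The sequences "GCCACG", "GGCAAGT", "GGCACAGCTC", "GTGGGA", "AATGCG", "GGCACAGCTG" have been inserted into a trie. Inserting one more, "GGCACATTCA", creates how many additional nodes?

"GGCACA" is already a path in the trie; the remaining "TTCA" must be added.
So 10 − 6 = 4 new nodes.

4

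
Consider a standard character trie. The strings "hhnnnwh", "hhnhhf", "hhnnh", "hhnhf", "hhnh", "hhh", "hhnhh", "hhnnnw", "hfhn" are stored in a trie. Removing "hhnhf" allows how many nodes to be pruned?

1

A node on "hhnhf"'s path can go only if nothing else ends at it or branches off below it.
The suffix "f" (1 node) is used only by "hhnhf"; the node for "hhnh" still has the child "h", so pruning stops there.
Nodes removed: 1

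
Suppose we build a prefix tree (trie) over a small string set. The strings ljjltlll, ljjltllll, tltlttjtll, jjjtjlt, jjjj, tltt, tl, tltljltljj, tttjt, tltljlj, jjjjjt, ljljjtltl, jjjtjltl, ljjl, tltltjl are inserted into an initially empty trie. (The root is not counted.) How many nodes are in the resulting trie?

51

For each word, the new-node count is its length minus the longest prefix already in the trie:
  "ljjltlll" → 8 new (l, j, j, l, t, l, l, l)
  "ljjltllll" → prefix "ljjltlll" already present; 1 new (l)
  "tltlttjtll" → 10 new (t, l, t, l, t, t, j, t, l, l)
  "jjjtjlt" → 7 new (j, j, j, t, j, l, t)
  "jjjj" → prefix "jjj" already present; 1 new (j)
  "tltt" → prefix "tlt" already present; 1 new (t)
  "tl" → prefix "tl" already present; 0 new (none)
  "tltljltljj" → prefix "tltl" already present; 6 new (j, l, t, l, j, j)
  "tttjt" → prefix "t" already present; 4 new (t, t, j, t)
  "tltljlj" → prefix "tltljl" already present; 1 new (j)
  "jjjjjt" → prefix "jjjj" already present; 2 new (j, t)
  "ljljjtltl" → prefix "lj" already present; 7 new (l, j, j, t, l, t, l)
  "jjjtjltl" → prefix "jjjtjlt" already present; 1 new (l)
  "ljjl" → prefix "ljjl" already present; 0 new (none)
  "tltltjl" → prefix "tltlt" already present; 2 new (j, l)
Total nodes = 8 + 1 + 10 + 7 + 1 + 1 + 0 + 6 + 4 + 1 + 2 + 7 + 1 + 0 + 2 = 51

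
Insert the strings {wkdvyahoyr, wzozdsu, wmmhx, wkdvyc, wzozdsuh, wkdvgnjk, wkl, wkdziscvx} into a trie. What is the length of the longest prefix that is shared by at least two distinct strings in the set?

Look for the deepest trie node that still has at least two words in its subtree.
e.g. "wzozdsu" and "wzozdsuh" share the prefix "wzozdsu" of length 7; no pair shares a longer one.
Longest shared-prefix length: 7

7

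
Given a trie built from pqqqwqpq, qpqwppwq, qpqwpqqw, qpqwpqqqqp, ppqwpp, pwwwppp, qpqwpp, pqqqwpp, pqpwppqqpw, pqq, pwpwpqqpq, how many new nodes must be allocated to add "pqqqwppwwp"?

3

Walking "pqqqwppwwp" from the root, the first 7 characters ("pqqqwpp") follow existing edges; "w" is the first miss.
New nodes needed: |"pqqqwppwwp"| − 7 = 10 − 7 = 3.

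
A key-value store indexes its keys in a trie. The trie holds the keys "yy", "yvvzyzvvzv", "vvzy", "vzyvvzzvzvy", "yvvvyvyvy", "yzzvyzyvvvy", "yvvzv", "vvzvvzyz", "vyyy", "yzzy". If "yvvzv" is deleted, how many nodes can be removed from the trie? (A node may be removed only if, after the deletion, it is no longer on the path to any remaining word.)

1

Walk "yvvzv" from the leaf back toward the root, removing each node that no remaining word uses.
The suffix "v" (1 node) is used only by "yvvzv"; the node for "yvvz" still has the child "y", so pruning stops there.
Nodes removed: 1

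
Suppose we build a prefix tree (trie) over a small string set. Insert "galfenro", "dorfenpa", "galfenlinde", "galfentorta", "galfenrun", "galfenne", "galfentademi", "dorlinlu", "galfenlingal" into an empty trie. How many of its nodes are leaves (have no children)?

9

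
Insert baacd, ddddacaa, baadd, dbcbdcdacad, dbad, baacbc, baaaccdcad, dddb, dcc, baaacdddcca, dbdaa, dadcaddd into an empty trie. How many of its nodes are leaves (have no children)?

Leaves are exactly the stored words that no other stored word extends.
Those words: "baaaccdcad", "baaacdddcca", "baacbc", "baacd", "baadd", "dadcaddd", "dbad", "dbcbdcdacad", "dbdaa", "dcc", "dddb", "ddddacaa"
Leaf count: 12

12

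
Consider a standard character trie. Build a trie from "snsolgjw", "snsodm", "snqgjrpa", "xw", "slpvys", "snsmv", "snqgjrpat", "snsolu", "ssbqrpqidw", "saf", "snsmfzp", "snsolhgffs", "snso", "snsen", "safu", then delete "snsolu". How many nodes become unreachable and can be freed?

Walk "snsolu" from the leaf back toward the root, removing each node that no remaining word uses.
The suffix "u" (1 node) is used only by "snsolu"; the node for "snsol" still has the child "g", so pruning stops there.
Nodes removed: 1

1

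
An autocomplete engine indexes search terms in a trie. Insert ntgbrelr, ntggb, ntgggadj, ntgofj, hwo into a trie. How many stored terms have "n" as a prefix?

4

Filter for entries beginning with "n":
Matches: "ntgbrelr", "ntggb", "ntgggadj", "ntgofj"
Count: 4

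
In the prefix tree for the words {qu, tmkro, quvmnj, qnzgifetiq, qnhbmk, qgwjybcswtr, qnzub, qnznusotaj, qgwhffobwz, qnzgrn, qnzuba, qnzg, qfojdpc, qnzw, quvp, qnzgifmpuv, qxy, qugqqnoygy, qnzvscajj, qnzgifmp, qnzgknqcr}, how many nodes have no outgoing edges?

Leaves are exactly the stored words that no other stored word extends.
Those words: "qfojdpc", "qgwhffobwz", "qgwjybcswtr", "qnhbmk", "qnzgifetiq", "qnzgifmpuv", "qnzgknqcr", "qnzgrn", "qnznusotaj", "qnzuba", "qnzvscajj", "qnzw", "qugqqnoygy", "quvmnj", "quvp", "qxy", "tmkro"
Leaf count: 17

17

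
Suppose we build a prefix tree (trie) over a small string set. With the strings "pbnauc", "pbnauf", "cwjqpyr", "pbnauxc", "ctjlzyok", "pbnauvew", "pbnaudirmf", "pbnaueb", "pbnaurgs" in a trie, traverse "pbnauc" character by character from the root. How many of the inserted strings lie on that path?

Check each prefix of "pbnauc" against the stored set — each match is an end-marker on the path.
Prefixes of the query that are stored words: "pbnauc"
Count: 1

1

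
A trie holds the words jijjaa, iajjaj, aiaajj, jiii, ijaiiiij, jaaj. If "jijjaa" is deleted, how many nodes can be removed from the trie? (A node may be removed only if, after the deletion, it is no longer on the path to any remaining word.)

A node on "jijjaa"'s path can go only if nothing else ends at it or branches off below it.
The suffix "jjaa" (4 nodes) is used only by "jijjaa"; the node for "ji" still has the child "i", so pruning stops there.
Nodes removed: 4

4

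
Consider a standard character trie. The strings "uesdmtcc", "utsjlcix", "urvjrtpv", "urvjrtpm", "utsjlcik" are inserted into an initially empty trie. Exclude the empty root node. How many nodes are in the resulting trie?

Count nodes per top-level branch (shared prefixes stored once):
  'u'-branch (uesdmtcc, urvjrtpm, urvjrtpv, utsjlcik, utsjlcix): 24 nodes
Sum: 24

24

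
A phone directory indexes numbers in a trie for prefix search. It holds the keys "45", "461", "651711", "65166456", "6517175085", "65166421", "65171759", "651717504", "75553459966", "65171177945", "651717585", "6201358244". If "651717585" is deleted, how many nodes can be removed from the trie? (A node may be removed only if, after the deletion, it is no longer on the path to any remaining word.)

2

Walk "651717585" from the leaf back toward the root, removing each node that no remaining word uses.
The suffix "85" (2 nodes) is used only by "651717585"; the node for "6517175" still has the child "0", so pruning stops there.
Nodes removed: 2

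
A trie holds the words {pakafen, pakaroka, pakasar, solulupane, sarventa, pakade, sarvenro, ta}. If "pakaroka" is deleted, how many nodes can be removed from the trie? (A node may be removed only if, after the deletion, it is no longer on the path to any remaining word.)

Walk "pakaroka" from the leaf back toward the root, removing each node that no remaining word uses.
The suffix "roka" (4 nodes) is used only by "pakaroka"; the node for "paka" still has the child "f", so pruning stops there.
Nodes removed: 4

4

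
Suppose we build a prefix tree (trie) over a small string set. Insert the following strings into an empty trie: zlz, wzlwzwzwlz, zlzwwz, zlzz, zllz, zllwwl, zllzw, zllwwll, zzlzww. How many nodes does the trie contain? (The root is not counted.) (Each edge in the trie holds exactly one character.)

Insert word by word; a character creates a node only if that edge doesn't already exist:
  "zlz" → 3 new (z, l, z)
  "wzlwzwzwlz" → 10 new (w, z, l, w, z, w, z, w, l, z)
  "zlzwwz" → prefix "zlz" already present; 3 new (w, w, z)
  "zlzz" → prefix "zlz" already present; 1 new (z)
  "zllz" → prefix "zl" already present; 2 new (l, z)
  "zllwwl" → prefix "zll" already present; 3 new (w, w, l)
  "zllzw" → prefix "zllz" already present; 1 new (w)
  "zllwwll" → prefix "zllwwl" already present; 1 new (l)
  "zzlzww" → prefix "z" already present; 5 new (z, l, z, w, w)
Total nodes = 3 + 10 + 3 + 1 + 2 + 3 + 1 + 1 + 5 = 29

29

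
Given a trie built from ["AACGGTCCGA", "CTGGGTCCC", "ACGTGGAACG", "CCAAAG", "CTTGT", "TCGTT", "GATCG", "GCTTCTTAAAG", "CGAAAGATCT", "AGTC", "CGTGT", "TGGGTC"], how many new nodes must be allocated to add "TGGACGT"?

4

Walking "TGGACGT" from the root, the first 3 characters ("TGG") follow existing edges; "A" is the first miss.
New nodes needed: |"TGGACGT"| − 3 = 7 − 3 = 4.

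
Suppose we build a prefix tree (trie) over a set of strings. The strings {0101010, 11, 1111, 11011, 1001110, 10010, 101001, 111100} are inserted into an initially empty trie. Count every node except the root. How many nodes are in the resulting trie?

27

Count nodes per top-level branch (shared prefixes stored once):
  '0'-branch (0101010): 7 nodes
  '1'-branch (10010, 1001110, 101001, 11, 11011, 1111, 111100): 20 nodes
Sum: 27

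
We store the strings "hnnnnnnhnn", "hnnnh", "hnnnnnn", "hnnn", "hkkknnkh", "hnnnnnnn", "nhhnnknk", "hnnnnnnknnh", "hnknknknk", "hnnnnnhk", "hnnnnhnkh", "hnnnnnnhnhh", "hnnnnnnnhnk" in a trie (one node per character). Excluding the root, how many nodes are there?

49

For each word, the new-node count is its length minus the longest prefix already in the trie:
  "hnnnnnnhnn" → 10 new (h, n, n, n, n, n, n, h, n, n)
  "hnnnh" → prefix "hnnn" already present; 1 new (h)
  "hnnnnnn" → prefix "hnnnnnn" already present; 0 new (none)
  "hnnn" → prefix "hnnn" already present; 0 new (none)
  "hkkknnkh" → prefix "h" already present; 7 new (k, k, k, n, n, k, h)
  "hnnnnnnn" → prefix "hnnnnnn" already present; 1 new (n)
  "nhhnnknk" → 8 new (n, h, h, n, n, k, n, k)
  "hnnnnnnknnh" → prefix "hnnnnnn" already present; 4 new (k, n, n, h)
  "hnknknknk" → prefix "hn" already present; 7 new (k, n, k, n, k, n, k)
  "hnnnnnhk" → prefix "hnnnnn" already present; 2 new (h, k)
  "hnnnnhnkh" → prefix "hnnnn" already present; 4 new (h, n, k, h)
  "hnnnnnnhnhh" → prefix "hnnnnnnhn" already present; 2 new (h, h)
  "hnnnnnnnhnk" → prefix "hnnnnnnn" already present; 3 new (h, n, k)
Total nodes = 10 + 1 + 0 + 0 + 7 + 1 + 8 + 4 + 7 + 2 + 4 + 2 + 3 = 49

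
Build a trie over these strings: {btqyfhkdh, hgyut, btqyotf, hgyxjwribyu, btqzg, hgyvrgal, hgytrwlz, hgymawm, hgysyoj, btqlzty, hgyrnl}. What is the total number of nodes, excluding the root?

Insert word by word; a character creates a node only if that edge doesn't already exist:
  "btqyfhkdh" → 9 new (b, t, q, y, f, h, k, d, h)
  "hgyut" → 5 new (h, g, y, u, t)
  "btqyotf" → prefix "btqy" already present; 3 new (o, t, f)
  "hgyxjwribyu" → prefix "hgy" already present; 8 new (x, j, w, r, i, b, y, u)
  "btqzg" → prefix "btq" already present; 2 new (z, g)
  "hgyvrgal" → prefix "hgy" already present; 5 new (v, r, g, a, l)
  "hgytrwlz" → prefix "hgy" already present; 5 new (t, r, w, l, z)
  "hgymawm" → prefix "hgy" already present; 4 new (m, a, w, m)
  "hgysyoj" → prefix "hgy" already present; 4 new (s, y, o, j)
  "btqlzty" → prefix "btq" already present; 4 new (l, z, t, y)
  "hgyrnl" → prefix "hgy" already present; 3 new (r, n, l)
Total nodes = 9 + 5 + 3 + 8 + 2 + 5 + 5 + 4 + 4 + 4 + 3 = 52

52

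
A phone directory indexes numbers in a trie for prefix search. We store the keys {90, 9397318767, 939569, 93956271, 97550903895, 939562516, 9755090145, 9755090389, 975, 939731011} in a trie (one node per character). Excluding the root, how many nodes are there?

Count nodes per top-level branch (shared prefixes stored once):
  '9'-branch (90, 939562516, 93956271, 939569, 939731011, 9397318767, 975, 9755090145, 9755090389, 97550903895): 36 nodes
Sum: 36

36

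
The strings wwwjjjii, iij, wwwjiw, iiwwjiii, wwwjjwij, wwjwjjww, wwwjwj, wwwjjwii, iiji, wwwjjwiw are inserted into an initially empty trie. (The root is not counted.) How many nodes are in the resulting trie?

For each word, the new-node count is its length minus the longest prefix already in the trie:
  "wwwjjjii" → 8 new (w, w, w, j, j, j, i, i)
  "iij" → 3 new (i, i, j)
  "wwwjiw" → prefix "wwwj" already present; 2 new (i, w)
  "iiwwjiii" → prefix "ii" already present; 6 new (w, w, j, i, i, i)
  "wwwjjwij" → prefix "wwwjj" already present; 3 new (w, i, j)
  "wwjwjjww" → prefix "ww" already present; 6 new (j, w, j, j, w, w)
  "wwwjwj" → prefix "wwwj" already present; 2 new (w, j)
  "wwwjjwii" → prefix "wwwjjwi" already present; 1 new (i)
  "iiji" → prefix "iij" already present; 1 new (i)
  "wwwjjwiw" → prefix "wwwjjwi" already present; 1 new (w)
Total nodes = 8 + 3 + 2 + 6 + 3 + 6 + 2 + 1 + 1 + 1 = 33

33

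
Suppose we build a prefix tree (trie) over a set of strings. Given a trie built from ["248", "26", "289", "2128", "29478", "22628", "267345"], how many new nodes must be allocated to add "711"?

3

No existing word starts with "7", so every character of "711" needs a new node.
3 − 0 = 3 new nodes.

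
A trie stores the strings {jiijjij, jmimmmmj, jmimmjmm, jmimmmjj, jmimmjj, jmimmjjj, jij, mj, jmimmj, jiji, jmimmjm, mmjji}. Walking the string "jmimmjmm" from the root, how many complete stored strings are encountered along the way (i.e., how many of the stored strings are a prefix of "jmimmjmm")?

3

Check each prefix of "jmimmjmm" against the stored set — each match is an end-marker on the path.
Prefixes of the query that are stored words: "jmimmj", "jmimmjm", "jmimmjmm"
Count: 3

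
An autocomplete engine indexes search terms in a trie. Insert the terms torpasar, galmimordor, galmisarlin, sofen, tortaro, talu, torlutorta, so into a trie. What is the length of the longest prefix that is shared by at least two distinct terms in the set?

The deepest shared node is where two words last agree before diverging.
e.g. "galmimordor" and "galmisarlin" share the prefix "galmi" of length 5; no pair shares a longer one.
Longest shared-prefix length: 5

5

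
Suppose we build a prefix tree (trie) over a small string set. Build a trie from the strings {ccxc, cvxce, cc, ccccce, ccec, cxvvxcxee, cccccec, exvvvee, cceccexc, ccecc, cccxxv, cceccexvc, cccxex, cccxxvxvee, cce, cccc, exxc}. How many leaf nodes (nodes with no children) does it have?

Leaves are exactly the stored words that no other stored word extends.
Those words: "cccccec", "cccxex", "cccxxvxvee", "cceccexc", "cceccexvc", "ccxc", "cvxce", "cxvvxcxee", "exvvvee", "exxc"
Leaf count: 10

10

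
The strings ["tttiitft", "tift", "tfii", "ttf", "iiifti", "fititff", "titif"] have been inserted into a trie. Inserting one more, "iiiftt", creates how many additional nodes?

1

"iiift" is already a path in the trie; the remaining "t" must be added.
New nodes needed: |"iiiftt"| − 5 = 6 − 5 = 1.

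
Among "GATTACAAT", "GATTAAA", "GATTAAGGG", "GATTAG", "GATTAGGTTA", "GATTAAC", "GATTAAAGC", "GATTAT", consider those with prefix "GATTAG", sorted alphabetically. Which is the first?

GATTAG

Words with prefix "GATTAG", in lexicographic order: "GATTAG", "GATTAGGTTA"
The 1st is GATTAG.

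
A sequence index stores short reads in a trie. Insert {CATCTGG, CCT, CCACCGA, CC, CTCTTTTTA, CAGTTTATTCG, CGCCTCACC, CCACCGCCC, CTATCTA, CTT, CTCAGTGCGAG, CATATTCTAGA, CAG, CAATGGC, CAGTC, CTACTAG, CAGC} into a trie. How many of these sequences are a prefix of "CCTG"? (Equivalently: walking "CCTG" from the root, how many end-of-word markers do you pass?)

2

Check each prefix of "CCTG" against the stored set — each match is an end-marker on the path.
Prefixes of the query that are stored words: "CC", "CCT"
Count: 2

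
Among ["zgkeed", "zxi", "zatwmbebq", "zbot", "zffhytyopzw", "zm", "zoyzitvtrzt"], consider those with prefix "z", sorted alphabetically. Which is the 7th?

Words with prefix "z", in lexicographic order: "zatwmbebq", "zbot", "zffhytyopzw", "zgkeed", "zm", "zoyzitvtrzt", "zxi"
The 7th is zxi.

zxi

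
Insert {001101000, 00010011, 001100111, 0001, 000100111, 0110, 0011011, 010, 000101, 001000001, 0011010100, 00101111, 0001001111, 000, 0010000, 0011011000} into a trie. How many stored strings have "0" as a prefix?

16

Walk to "0"; the words in its subtree are exactly those with that prefix.
Words under "0": 000, 0001, 00010011, 000100111, 0001001111, 000101, 0010000, 001000001, 00101111, 001100111, 001101000, 0011010100, 0011011, 0011011000, 010, 0110
Count: 16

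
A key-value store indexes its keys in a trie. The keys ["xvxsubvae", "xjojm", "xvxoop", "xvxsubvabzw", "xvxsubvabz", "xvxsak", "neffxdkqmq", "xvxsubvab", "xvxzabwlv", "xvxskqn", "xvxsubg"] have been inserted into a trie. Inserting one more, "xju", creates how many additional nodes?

The longest prefix of "xju" already in the trie is "xj" (length 2).
New nodes needed: |"xju"| − 2 = 3 − 2 = 1.

1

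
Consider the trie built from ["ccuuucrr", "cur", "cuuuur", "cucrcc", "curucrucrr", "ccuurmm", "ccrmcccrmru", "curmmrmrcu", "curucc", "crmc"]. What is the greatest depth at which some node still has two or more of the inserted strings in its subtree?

5

Equivalently: take the maximum, over all pairs, of their longest common prefix length.
e.g. "curucc" and "curucrucrr" share the prefix "curuc" of length 5; no pair shares a longer one.
Longest shared-prefix length: 5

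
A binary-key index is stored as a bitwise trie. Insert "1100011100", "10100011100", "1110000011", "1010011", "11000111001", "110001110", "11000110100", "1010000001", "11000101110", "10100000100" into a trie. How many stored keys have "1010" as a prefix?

4

Traverse to the node for "1010", then collect every word in that subtree.
Words under "1010": 1010000001, 10100000100, 10100011100, 1010011
Count: 4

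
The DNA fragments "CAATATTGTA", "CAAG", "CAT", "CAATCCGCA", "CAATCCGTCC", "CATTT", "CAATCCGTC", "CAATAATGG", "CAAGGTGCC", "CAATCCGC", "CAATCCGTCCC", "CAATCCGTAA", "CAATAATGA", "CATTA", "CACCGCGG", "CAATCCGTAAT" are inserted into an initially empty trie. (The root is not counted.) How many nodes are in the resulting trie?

Insert word by word; a character creates a node only if that edge doesn't already exist:
  "CAATATTGTA" → 10 new (C, A, A, T, A, T, T, G, T, A)
  "CAAG" → prefix "CAA" already present; 1 new (G)
  "CAT" → prefix "CA" already present; 1 new (T)
  "CAATCCGCA" → prefix "CAAT" already present; 5 new (C, C, G, C, A)
  "CAATCCGTCC" → prefix "CAATCCG" already present; 3 new (T, C, C)
  "CATTT" → prefix "CAT" already present; 2 new (T, T)
  "CAATCCGTC" → prefix "CAATCCGTC" already present; 0 new (none)
  "CAATAATGG" → prefix "CAATA" already present; 4 new (A, T, G, G)
  "CAAGGTGCC" → prefix "CAAG" already present; 5 new (G, T, G, C, C)
  "CAATCCGC" → prefix "CAATCCGC" already present; 0 new (none)
  "CAATCCGTCCC" → prefix "CAATCCGTCC" already present; 1 new (C)
  "CAATCCGTAA" → prefix "CAATCCGT" already present; 2 new (A, A)
  "CAATAATGA" → prefix "CAATAATG" already present; 1 new (A)
  "CATTA" → prefix "CATT" already present; 1 new (A)
  "CACCGCGG" → prefix "CA" already present; 6 new (C, C, G, C, G, G)
  "CAATCCGTAAT" → prefix "CAATCCGTAA" already present; 1 new (T)
Total nodes = 10 + 1 + 1 + 5 + 3 + 2 + 0 + 4 + 5 + 0 + 1 + 2 + 1 + 1 + 6 + 1 = 43

43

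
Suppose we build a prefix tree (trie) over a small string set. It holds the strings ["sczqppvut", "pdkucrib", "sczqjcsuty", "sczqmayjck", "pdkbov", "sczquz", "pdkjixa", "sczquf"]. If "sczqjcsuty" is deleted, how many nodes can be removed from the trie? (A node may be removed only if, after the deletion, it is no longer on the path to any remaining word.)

6

After clearing the end-marker at "sczqjcsuty", prune upward until reaching a node still needed by another word.
The suffix "jcsuty" (6 nodes) is used only by "sczqjcsuty"; the node for "sczq" still has the child "p", so pruning stops there.
Nodes removed: 6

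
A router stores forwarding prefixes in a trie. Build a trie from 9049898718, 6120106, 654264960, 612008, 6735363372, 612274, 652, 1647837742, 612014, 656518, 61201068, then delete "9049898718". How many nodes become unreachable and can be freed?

A node on "9049898718"'s path can go only if nothing else ends at it or branches off below it.
No other word shares any prefix with "9049898718", so all 10 of its nodes go.
Nodes removed: 10

10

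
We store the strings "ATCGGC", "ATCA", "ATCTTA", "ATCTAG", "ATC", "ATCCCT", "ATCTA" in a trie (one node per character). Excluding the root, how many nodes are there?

15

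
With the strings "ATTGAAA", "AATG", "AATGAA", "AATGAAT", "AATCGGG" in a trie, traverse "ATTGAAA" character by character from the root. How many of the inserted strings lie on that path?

1

Check each prefix of "ATTGAAA" against the stored set — each match is an end-marker on the path.
Prefixes of the query that are stored words: "ATTGAAA"
Count: 1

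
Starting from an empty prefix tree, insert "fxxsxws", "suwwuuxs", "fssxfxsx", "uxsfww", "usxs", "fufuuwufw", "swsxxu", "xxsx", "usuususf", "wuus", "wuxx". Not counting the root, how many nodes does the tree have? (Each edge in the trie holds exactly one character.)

Insert word by word; a character creates a node only if that edge doesn't already exist:
  "fxxsxws" → 7 new (f, x, x, s, x, w, s)
  "suwwuuxs" → 8 new (s, u, w, w, u, u, x, s)
  "fssxfxsx" → prefix "f" already present; 7 new (s, s, x, f, x, s, x)
  "uxsfww" → 6 new (u, x, s, f, w, w)
  "usxs" → prefix "u" already present; 3 new (s, x, s)
  "fufuuwufw" → prefix "f" already present; 8 new (u, f, u, u, w, u, f, w)
  "swsxxu" → prefix "s" already present; 5 new (w, s, x, x, u)
  "xxsx" → 4 new (x, x, s, x)
  "usuususf" → prefix "us" already present; 6 new (u, u, s, u, s, f)
  "wuus" → 4 new (w, u, u, s)
  "wuxx" → prefix "wu" already present; 2 new (x, x)
Total nodes = 7 + 8 + 7 + 6 + 3 + 8 + 5 + 4 + 6 + 4 + 2 = 60

60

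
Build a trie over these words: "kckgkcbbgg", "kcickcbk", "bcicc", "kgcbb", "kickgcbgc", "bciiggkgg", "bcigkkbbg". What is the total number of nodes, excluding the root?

For each word, the new-node count is its length minus the longest prefix already in the trie:
  "kckgkcbbgg" → 10 new (k, c, k, g, k, c, b, b, g, g)
  "kcickcbk" → prefix "kc" already present; 6 new (i, c, k, c, b, k)
  "bcicc" → 5 new (b, c, i, c, c)
  "kgcbb" → prefix "k" already present; 4 new (g, c, b, b)
  "kickgcbgc" → prefix "k" already present; 8 new (i, c, k, g, c, b, g, c)
  "bciiggkgg" → prefix "bci" already present; 6 new (i, g, g, k, g, g)
  "bcigkkbbg" → prefix "bci" already present; 6 new (g, k, k, b, b, g)
Total nodes = 10 + 6 + 5 + 4 + 8 + 6 + 6 = 45

45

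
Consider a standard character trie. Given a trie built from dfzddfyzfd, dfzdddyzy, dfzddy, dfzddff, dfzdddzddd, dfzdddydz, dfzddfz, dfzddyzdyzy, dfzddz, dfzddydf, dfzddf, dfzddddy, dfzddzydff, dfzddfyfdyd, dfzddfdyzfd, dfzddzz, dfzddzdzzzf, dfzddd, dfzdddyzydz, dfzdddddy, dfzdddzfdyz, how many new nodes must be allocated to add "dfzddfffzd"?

The longest prefix of "dfzddfffzd" already in the trie is "dfzddff" (length 7).
So 10 − 7 = 3 new nodes.

3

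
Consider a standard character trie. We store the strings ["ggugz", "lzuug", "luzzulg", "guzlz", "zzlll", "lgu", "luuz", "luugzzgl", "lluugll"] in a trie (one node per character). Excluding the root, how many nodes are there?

40

Trie structure (* marks end of a word):
(root)
├─ g
│  ├─ g
│  │  └─ u
│  │     └─ g
│  │        └─ z *
│  └─ u
│     └─ z
│        └─ l
│           └─ z *
├─ l
│  ├─ g
│  │  └─ u *
│  ├─ l
│  │  └─ u
│  │     └─ u
│  │        └─ g
│  │           └─ l
│  │              └─ l *
│  ├─ u
│  │  ├─ u
│  │  │  ├─ g
│  │  │  │  └─ z
│  │  │  │     └─ z
│  │  │  │        └─ g
│  │  │  │           └─ l *
│  │  │  └─ z *
│  │  └─ z
│  │     └─ z
│  │        └─ u
│  │           └─ l
│  │              └─ g *
│  └─ z
│     └─ u
│        └─ u
│           └─ g *
└─ z
   └─ z
      └─ l
         └─ l
            └─ l *
Counting every labelled node above: 40.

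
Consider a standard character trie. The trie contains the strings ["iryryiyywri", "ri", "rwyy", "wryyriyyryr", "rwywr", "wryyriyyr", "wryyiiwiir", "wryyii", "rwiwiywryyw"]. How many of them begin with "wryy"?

Traverse to the node for "wryy", then collect every word in that subtree.
Matches: "wryyii", "wryyiiwiir", "wryyriyyr", "wryyriyyryr"
Count: 4

4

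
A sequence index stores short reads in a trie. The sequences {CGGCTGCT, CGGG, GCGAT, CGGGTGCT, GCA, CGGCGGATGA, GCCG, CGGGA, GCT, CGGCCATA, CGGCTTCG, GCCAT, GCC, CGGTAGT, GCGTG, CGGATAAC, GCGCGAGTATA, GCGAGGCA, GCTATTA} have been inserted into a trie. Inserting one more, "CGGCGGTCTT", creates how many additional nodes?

Walking "CGGCGGTCTT" from the root, the first 6 characters ("CGGCGG") follow existing edges; "T" is the first miss.
New nodes needed: |"CGGCGGTCTT"| − 6 = 10 − 6 = 4.

4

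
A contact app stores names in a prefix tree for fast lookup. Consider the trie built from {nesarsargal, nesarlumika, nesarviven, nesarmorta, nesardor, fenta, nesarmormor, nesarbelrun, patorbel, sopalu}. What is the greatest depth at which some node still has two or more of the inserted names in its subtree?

8

The deepest shared node is where two words last agree before diverging.
e.g. "nesarmormor" and "nesarmorta" share the prefix "nesarmor" of length 8; no pair shares a longer one.
Longest shared-prefix length: 8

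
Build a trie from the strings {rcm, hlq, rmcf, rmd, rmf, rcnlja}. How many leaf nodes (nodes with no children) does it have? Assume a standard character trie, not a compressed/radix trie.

6

A leaf is a node with no children — equivalently, the end of a word that is not a proper prefix of any other stored word.
Those words: "hlq", "rcm", "rcnlja", "rmcf", "rmd", "rmf"
Leaf count: 6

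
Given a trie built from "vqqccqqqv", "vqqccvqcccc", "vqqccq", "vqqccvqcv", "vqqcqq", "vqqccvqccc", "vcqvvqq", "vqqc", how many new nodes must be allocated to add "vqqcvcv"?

3

The longest prefix of "vqqcvcv" already in the trie is "vqqc" (length 4).
So 7 − 4 = 3 new nodes.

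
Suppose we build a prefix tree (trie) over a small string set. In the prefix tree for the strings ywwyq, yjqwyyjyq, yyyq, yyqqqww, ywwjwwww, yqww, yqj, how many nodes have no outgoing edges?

7

Leaves are exactly the stored words that no other stored word extends.
Those words: "yjqwyyjyq", "yqj", "yqww", "ywwjwwww", "ywwyq", "yyqqqww", "yyyq"
Leaf count: 7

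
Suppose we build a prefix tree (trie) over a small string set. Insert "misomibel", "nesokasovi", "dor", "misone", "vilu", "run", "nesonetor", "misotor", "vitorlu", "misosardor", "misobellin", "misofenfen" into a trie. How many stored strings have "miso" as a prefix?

Filter for entries beginning with "miso":
Matches: "misobellin", "misofenfen", "misomibel", "misone", "misosardor", "misotor"
Count: 6

6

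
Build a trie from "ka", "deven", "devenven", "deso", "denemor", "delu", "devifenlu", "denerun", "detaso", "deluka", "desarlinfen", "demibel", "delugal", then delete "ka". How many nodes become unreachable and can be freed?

After clearing the end-marker at "ka", prune upward until reaching a node still needed by another word.
No other word shares any prefix with "ka", so all 2 of its nodes go.
Nodes removed: 2

2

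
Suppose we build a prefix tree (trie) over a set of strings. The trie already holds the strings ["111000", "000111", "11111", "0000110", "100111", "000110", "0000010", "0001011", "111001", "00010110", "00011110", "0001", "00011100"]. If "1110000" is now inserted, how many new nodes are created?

"111000" is already a path in the trie; the remaining "0" must be added.
New nodes needed: |"1110000"| − 6 = 7 − 6 = 1.

1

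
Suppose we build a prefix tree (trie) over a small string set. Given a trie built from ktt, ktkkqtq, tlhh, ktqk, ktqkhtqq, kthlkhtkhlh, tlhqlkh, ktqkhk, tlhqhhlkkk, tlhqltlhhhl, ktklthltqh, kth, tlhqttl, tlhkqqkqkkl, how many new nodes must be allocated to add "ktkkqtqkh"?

2

The longest prefix of "ktkkqtqkh" already in the trie is "ktkkqtq" (length 7).
Each of the 2 remaining characters creates one node.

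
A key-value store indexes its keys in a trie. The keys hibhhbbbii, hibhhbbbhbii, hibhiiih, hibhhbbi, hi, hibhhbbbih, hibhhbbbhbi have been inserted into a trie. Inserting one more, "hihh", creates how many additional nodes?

"hi" is already a path in the trie; the remaining "hh" must be added.
New nodes needed: |"hihh"| − 2 = 4 − 2 = 2.

2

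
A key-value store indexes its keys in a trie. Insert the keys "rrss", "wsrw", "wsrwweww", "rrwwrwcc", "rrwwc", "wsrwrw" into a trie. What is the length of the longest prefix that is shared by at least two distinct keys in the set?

Equivalently: take the maximum, over all pairs, of their longest common prefix length.
"rrwwc" and "rrwwrwcc" agree on "rrww" (4 characters) before diverging; nothing deeper is shared.
Longest shared-prefix length: 4

4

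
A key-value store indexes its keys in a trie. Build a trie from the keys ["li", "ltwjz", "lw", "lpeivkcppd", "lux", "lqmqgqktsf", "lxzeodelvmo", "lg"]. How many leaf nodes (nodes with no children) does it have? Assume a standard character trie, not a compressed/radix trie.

A leaf is a node with no children — equivalently, the end of a word that is not a proper prefix of any other stored word.
Those words: "lg", "li", "lpeivkcppd", "lqmqgqktsf", "ltwjz", "lux", "lw", "lxzeodelvmo"
Leaf count: 8

8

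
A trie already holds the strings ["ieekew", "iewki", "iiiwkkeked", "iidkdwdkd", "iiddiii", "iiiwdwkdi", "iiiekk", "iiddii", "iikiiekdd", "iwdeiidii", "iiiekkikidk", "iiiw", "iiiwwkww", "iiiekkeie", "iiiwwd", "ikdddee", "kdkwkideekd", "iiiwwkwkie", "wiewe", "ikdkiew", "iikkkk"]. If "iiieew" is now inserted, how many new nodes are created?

2

Walking "iiieew" from the root, the first 4 characters ("iiie") follow existing edges; "e" is the first miss.
So 6 − 4 = 2 new nodes.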